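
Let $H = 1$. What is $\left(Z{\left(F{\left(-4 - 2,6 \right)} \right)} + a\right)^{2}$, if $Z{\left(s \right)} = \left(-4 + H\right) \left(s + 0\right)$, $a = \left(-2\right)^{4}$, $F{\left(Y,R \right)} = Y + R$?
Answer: $256$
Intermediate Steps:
$F{\left(Y,R \right)} = R + Y$
$a = 16$
$Z{\left(s \right)} = - 3 s$ ($Z{\left(s \right)} = \left(-4 + 1\right) \left(s + 0\right) = - 3 s$)
$\left(Z{\left(F{\left(-4 - 2,6 \right)} \right)} + a\right)^{2} = \left(- 3 \left(6 - 6\right) + 16\right)^{2} = \left(\left(-3\right) 0 + 16\right)^{2} = \left(0 + 16\right)^{2} = 16^{2} = 256$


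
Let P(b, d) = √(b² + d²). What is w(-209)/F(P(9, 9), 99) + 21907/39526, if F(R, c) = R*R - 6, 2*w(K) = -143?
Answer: 45491/474312 ≈ 0.095909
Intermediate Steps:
w(K) = -143/2 (w(K) = (½)*(-143) = -143/2)
F(R, c) = -6 + R² (F(R, c) = R² - 6 = -6 + R²)
w(-209)/F(P(9, 9), 99) + 21907/39526 = -143/(2*(-6 + (√(9² + 9²))²)) + 21907/39526 = -143/(2*(-6 + (√(81 + 81))²)) + 21907*(1/39526) = -143/(2*(-6 + (√162)²)) + 21907/39526 = -143/(2*(-6 + (9*√2)²)) + 21907/39526 = -143/(2*(-6 + 162)) + 21907/39526 = -143/2/156 + 21907/39526 = -143/2*1/156 + 21907/39526 = -11/24 + 21907/39526 = 45491/474312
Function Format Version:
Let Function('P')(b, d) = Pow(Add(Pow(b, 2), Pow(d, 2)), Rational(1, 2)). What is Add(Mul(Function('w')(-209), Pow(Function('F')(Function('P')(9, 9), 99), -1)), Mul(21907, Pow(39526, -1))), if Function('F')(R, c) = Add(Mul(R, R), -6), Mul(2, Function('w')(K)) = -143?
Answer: Rational(45491, 474312) ≈ 0.095909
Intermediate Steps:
Function('w')(K) = Rational(-143, 2) (Function('w')(K) = Mul(Rational(1, 2), -143) = Rational(-143, 2))
Function('F')(R, c) = Add(-6, Pow(R, 2)) (Function('F')(R, c) = Add(Pow(R, 2), -6) = Add(-6, Pow(R, 2)))
Add(Mul(Function('w')(-209), Pow(Function('F')(Function('P')(9, 9), 99), -1)), Mul(21907, Pow(39526, -1))) = Add(Mul(Rational(-143, 2), Pow(Add(-6, Pow(Pow(Add(Pow(9, 2), Pow(9, 2)), Rational(1, 2)), 2)), -1)), Mul(21907, Pow(39526, -1))) = Add(Mul(Rational(-143, 2), Pow(Add(-6, Pow(Pow(Add(81, 81), Rational(1, 2)), 2)), -1)), Mul(21907, Rational(1, 39526))) = Add(Mul(Rational(-143, 2), Pow(Add(-6, Pow(Pow(162, Rational(1, 2)), 2)), -1)), Rational(21907, 39526)) = Add(Mul(Rational(-143, 2), Pow(Add(-6, Pow(Mul(9, Pow(2, Rational(1, 2))), 2)), -1)), Rational(21907, 39526)) = Add(Mul(Rational(-143, 2), Pow(Add(-6, 162), -1)), Rational(21907, 39526)) = Add(Mul(Rational(-143, 2), Pow(156, -1)), Rational(21907, 39526)) = Add(Mul(Rational(-143, 2), Rational(1, 156)), Rational(21907, 39526)) = Add(Rational(-11, 24), Rational(21907, 39526)) = Rational(45491, 474312)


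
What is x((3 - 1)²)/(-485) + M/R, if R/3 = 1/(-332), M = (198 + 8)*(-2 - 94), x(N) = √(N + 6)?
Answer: 2188544 - √10/485 ≈ 2.1885e+6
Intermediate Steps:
x(N) = √(6 + N)
M = -19776 (M = 206*(-96) = -19776)
R = -3/332 (R = 3/(-332) = 3*(-1/332) = -3/332 ≈ -0.0090361)
x((3 - 1)²)/(-485) + M/R = √(6 + (3 - 1)²)/(-485) - 19776/(-3/332) = √(6 + 2²)*(-1/485) - 19776*(-332/3) = √(6 + 4)*(-1/485) + 2188544 = √10*(-1/485) + 2188544 = -√10/485 + 2188544 = 2188544 - √10/485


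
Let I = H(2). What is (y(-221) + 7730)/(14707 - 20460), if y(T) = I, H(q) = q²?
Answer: -7734/5753 ≈ -1.3443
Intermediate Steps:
I = 4 (I = 2² = 4)
y(T) = 4
(y(-221) + 7730)/(14707 - 20460) = (4 + 7730)/(14707 - 20460) = 7734/(-5753) = 7734*(-1/5753) = -7734/5753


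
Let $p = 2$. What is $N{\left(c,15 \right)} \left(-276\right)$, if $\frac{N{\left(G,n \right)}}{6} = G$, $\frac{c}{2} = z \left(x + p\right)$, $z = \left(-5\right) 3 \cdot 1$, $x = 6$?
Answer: $397440$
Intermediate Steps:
$z = -15$ ($z = \left(-15\right) 1 = -15$)
$c = -240$ ($c = 2 \left(- 15 \left(6 + 2\right)\right) = 2 \left(\left(-15\right) 8\right) = 2 \left(-120\right) = -240$)
$N{\left(G,n \right)} = 6 G$
$N{\left(c,15 \right)} \left(-276\right) = 6 \left(-240\right) \left(-276\right) = \left(-1440\right) \left(-276\right) = 397440$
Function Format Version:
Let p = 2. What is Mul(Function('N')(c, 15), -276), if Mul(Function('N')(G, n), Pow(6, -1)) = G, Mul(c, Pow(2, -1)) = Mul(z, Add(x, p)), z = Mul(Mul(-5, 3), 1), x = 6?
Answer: 397440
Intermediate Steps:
z = -15 (z = Mul(-15, 1) = -15)
c = -240 (c = Mul(2, Mul(-15, Add(6, 2))) = Mul(2, Mul(-15, 8)) = Mul(2, -120) = -240)
Function('N')(G, n) = Mul(6, G)
Mul(Function('N')(c, 15), -276) = Mul(Mul(6, -240), -276) = Mul(-1440, -276) = 397440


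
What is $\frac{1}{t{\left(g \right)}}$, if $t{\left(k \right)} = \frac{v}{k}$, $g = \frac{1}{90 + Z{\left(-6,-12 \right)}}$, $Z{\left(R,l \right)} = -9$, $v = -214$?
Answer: $- \frac{1}{17334} \approx -5.769 \cdot 10^{-5}$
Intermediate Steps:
$g = \frac{1}{81}$ ($g = \frac{1}{90 - 9} = \frac{1}{81} \approx 0.012346$)
$t{\left(k \right)} = - \frac{214}{k}$
$\frac{1}{t{\left(g \right)}} = \frac{1}{\left(-214\right) \frac{1}{\frac{1}{81}}} = \frac{1}{\left(-214\right) 81} = \frac{1}{-17334} = - \frac{1}{17334}$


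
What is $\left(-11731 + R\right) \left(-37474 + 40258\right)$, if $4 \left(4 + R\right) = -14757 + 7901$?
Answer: $-37442016$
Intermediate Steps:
$R = -1718$ ($R = -4 + \frac{-14757 + 7901}{4} = -4 + \frac{1}{4} \left(-6856\right) = -4 - 1714 = -1718$)
$\left(-11731 + R\right) \left(-37474 + 40258\right) = \left(-11731 - 1718\right) \left(-37474 + 40258\right) = \left(-13449\right) 2784 = -37442016$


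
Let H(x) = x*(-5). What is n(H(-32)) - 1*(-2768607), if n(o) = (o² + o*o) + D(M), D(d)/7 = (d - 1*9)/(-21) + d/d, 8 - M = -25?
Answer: 2819806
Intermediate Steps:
M = 33 (M = 8 - 1*(-25) = 8 + 25 = 33)
D(d) = 10 - d/3 (D(d) = 7*((d - 1*9)/(-21) + d/d) = 7*((d - 9)*(-1/21) + 1) = 7*((-9 + d)*(-1/21) + 1) = 7*((3/7 - d/21) + 1) = 7*(10/7 - d/21) = 10 - d/3)
H(x) = -5*x
n(o) = -1 + 2*o² (n(o) = (o² + o*o) + (10 - ⅓*33) = (o² + o²) + (10 - 11) = 2*o² - 1 = -1 + 2*o²)
n(H(-32)) - 1*(-2768607) = (-1 + 2*(-5*(-32))²) - 1*(-2768607) = (-1 + 2*160²) + 2768607 = (-1 + 2*25600) + 2768607 = (-1 + 51200) + 2768607 = 51199 + 2768607 = 2819806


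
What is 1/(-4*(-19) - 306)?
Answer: -1/230 ≈ -0.0043478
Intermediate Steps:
1/(-4*(-19) - 306) = 1/(76 - 306) = 1/(-230) = -1/230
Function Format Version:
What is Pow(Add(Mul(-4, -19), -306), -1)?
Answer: Rational(-1, 230) ≈ -0.0043478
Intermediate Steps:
Pow(Add(Mul(-4, -19), -306), -1) = Pow(Add(76, -306), -1) = Pow(-230, -1) = Rational(-1, 230)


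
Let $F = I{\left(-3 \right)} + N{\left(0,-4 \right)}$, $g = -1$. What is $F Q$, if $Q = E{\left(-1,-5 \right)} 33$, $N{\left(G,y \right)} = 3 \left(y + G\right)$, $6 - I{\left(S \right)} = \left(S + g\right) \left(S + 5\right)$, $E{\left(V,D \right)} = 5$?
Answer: $330$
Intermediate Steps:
$I{\left(S \right)} = 6 - \left(-1 + S\right) \left(5 + S\right)$ ($I{\left(S \right)} = 6 - \left(S - 1\right) \left(S + 5\right) = 6 - \left(-1 + S\right) \left(5 + S\right)$)
$N{\left(G,y \right)} = 3 G + 3 y$ ($N{\left(G,y \right)} = 3 \left(G + y\right) = 3 G + 3 y$)
$Q = 165$ ($Q = 5 \cdot 33 = 165$)
$F = 2$ ($F = \left(11 - \left(-3\right)^{2} - -12\right) + \left(3 \cdot 0 + 3 \left(-4\right)\right) = \left(11 - 9 + 12\right) + \left(0 - 12\right) = \left(11 - 9 + 12\right) - 12 = 14 - 12 = 2$)
$F Q = 2 \cdot 165 = 330$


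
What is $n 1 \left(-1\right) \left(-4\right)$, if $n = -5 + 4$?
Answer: $-4$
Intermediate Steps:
$n = -1$
$n 1 \left(-1\right) \left(-4\right) = - 1 \left(-1\right) \left(-4\right) = \left(-1\right) \left(-1\right) \left(-4\right) = 1 \left(-4\right) = -4$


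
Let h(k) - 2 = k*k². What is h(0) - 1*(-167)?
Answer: 169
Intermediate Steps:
h(k) = 2 + k³ (h(k) = 2 + k*k² = 2 + k³)
h(0) - 1*(-167) = (2 + 0³) - 1*(-167) = (2 + 0) + 167 = 2 + 167 = 169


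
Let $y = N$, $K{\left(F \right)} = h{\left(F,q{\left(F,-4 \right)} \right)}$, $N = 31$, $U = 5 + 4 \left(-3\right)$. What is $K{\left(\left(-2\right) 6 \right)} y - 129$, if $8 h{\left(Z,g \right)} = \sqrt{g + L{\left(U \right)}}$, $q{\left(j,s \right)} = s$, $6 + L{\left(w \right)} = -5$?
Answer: $-129 + \frac{31 i \sqrt{15}}{8} \approx -129.0 + 15.008 i$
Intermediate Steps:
$U = -7$ ($U = 5 - 12 = -7$)
$L{\left(w \right)} = -11$ ($L{\left(w \right)} = -6 - 5 = -11$)
$h{\left(Z,g \right)} = \frac{\sqrt{-11 + g}}{8}$ ($h{\left(Z,g \right)} = \frac{\sqrt{g - 11}}{8} = \frac{\sqrt{-11 + g}}{8}$)
$K{\left(F \right)} = \frac{i \sqrt{15}}{8}$ ($K{\left(F \right)} = \frac{\sqrt{-11 - 4}}{8} = \frac{\sqrt{-15}}{8} = \frac{i \sqrt{15}}{8}$)
$y = 31$
$K{\left(\left(-2\right) 6 \right)} y - 129 = \frac{i \sqrt{15}}{8} \cdot 31 - 129 = \frac{31 i \sqrt{15}}{8} - 129 = -129 + \frac{31 i \sqrt{15}}{8}$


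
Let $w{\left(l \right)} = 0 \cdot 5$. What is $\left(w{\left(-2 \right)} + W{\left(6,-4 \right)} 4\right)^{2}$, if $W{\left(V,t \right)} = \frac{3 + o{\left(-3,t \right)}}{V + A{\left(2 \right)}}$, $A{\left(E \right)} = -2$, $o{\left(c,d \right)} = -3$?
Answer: $0$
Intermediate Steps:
$W{\left(V,t \right)} = 0$ ($W{\left(V,t \right)} = \frac{3 - 3}{V - 2} = \frac{0}{-2 + V} = 0$)
$w{\left(l \right)} = 0$
$\left(w{\left(-2 \right)} + W{\left(6,-4 \right)} 4\right)^{2} = \left(0 + 0 \cdot 4\right)^{2} = \left(0 + 0\right)^{2} = 0^{2} = 0$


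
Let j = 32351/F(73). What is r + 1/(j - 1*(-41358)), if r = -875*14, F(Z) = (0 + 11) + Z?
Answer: -42953681666/3506423 ≈ -12250.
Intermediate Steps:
F(Z) = 11 + Z
r = -12250
j = 32351/84 (j = 32351/(11 + 73) = 32351/84 ≈ 385.13)
r + 1/(j - 1*(-41358)) = -12250 + 1/(32351/84 - 1*(-41358)) = -12250 + 1/(32351/84 + 41358) = -12250 + 1/(3506423/84) = -12250 + 84/3506423 = -42953681666/3506423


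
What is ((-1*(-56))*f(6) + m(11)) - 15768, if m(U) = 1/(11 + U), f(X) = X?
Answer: -339503/22 ≈ -15432.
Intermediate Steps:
((-1*(-56))*f(6) + m(11)) - 15768 = (-1*(-56)*6 + 1/(11 + 11)) - 15768 = (56*6 + 1/22) - 15768 = (336 + 1/22) - 15768 = 7393/22 - 15768 = -339503/22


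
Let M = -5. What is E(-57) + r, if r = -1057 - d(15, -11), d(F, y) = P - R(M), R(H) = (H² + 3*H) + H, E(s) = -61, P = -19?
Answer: -1094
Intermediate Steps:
R(H) = H² + 4*H
d(F, y) = -24 (d(F, y) = -19 - (-5)*(4 - 5) = -19 - (-5)*(-1) = -19 - 1*5 = -19 - 5 = -24)
r = -1033 (r = -1057 - 1*(-24) = -1057 + 24 = -1033)
E(-57) + r = -61 - 1033 = -1094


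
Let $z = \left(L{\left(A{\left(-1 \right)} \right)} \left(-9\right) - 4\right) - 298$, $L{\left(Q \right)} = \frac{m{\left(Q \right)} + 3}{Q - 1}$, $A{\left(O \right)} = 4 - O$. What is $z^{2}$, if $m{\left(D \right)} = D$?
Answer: $102400$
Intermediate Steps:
$L{\left(Q \right)} = \frac{3 + Q}{-1 + Q}$ ($L{\left(Q \right)} = \frac{Q + 3}{Q - 1} = \frac{3 + Q}{-1 + Q}$)
$z = -320$ ($z = \left(\frac{3 + \left(4 - -1\right)}{-1 + \left(4 - -1\right)} \left(-9\right) - 4\right) - 298 = \left(\frac{3 + \left(4 + 1\right)}{-1 + \left(4 + 1\right)} \left(-9\right) - 4\right) - 298 = \left(\frac{3 + 5}{-1 + 5} \left(-9\right) - 4\right) - 298 = \left(\frac{1}{4} \cdot 8 \left(-9\right) - 4\right) - 298 = \left(2 \left(-9\right) - 4\right) - 298 = \left(-18 - 4\right) - 298 = -22 - 298 = -320$)
$z^{2} = \left(-320\right)^{2} = 102400$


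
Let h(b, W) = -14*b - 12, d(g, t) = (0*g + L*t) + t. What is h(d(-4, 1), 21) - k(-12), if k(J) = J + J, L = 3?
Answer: -44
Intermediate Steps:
k(J) = 2*J
d(g, t) = 4*t (d(g, t) = (0*g + 3*t) + t = (0 + 3*t) + t = 3*t + t = 4*t)
h(b, W) = -12 - 14*b
h(d(-4, 1), 21) - k(-12) = (-12 - 56) - 2*(-12) = (-12 - 14*4) - 1*(-24) = (-12 - 56) + 24 = -68 + 24 = -44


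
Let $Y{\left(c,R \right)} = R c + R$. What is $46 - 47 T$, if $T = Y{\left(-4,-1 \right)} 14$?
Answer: $-1928$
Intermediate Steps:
$Y{\left(c,R \right)} = R + R c$
$T = 42$ ($T = - (1 - 4) 14 = \left(-1\right) \left(-3\right) 14 = 3 \cdot 14 = 42$)
$46 - 47 T = 46 - 1974 = -1928$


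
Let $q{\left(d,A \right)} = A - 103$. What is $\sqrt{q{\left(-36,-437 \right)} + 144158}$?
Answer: $\sqrt{143618} \approx 378.97$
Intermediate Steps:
$q{\left(d,A \right)} = -103 + A$
$\sqrt{q{\left(-36,-437 \right)} + 144158} = \sqrt{\left(-103 - 437\right) + 144158} = \sqrt{-540 + 144158} = \sqrt{143618}$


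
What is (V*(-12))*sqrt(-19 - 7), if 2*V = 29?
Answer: -174*I*sqrt(26) ≈ -887.23*I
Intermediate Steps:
V = 29/2 (V = (1/2)*29 = 29/2 ≈ 14.500)
(V*(-12))*sqrt(-19 - 7) = ((29/2)*(-12))*sqrt(-19 - 7) = -174*I*sqrt(26)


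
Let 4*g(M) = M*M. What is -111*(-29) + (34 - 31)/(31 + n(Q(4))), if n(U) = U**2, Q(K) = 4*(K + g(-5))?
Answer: 5510931/1712 ≈ 3219.0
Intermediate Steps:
g(M) = M**2/4 (g(M) = (M*M)/4 = M**2/4)
Q(K) = 25 + 4*K (Q(K) = 4*(K + (1/4)*(-5)**2) = 4*(K + (1/4)*25) = 4*(K + 25/4) = 4*(25/4 + K) = 25 + 4*K)
-111*(-29) + (34 - 31)/(31 + n(Q(4))) = -111*(-29) + (34 - 31)/(31 + (25 + 4*4)**2) = 3219 + 3/(31 + (25 + 16)**2) = 3219 + 3/(31 + 41**2) = 3219 + 3/(31 + 1681) = 3219 + 3/1712 = 5510931/1712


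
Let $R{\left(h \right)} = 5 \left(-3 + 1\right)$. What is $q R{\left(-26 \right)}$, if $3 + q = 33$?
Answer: $-300$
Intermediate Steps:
$q = 30$ ($q = -3 + 33 = 30$)
$R{\left(h \right)} = -10$ ($R{\left(h \right)} = 5 \left(-2\right) = -10$)
$q R{\left(-26 \right)} = 30 \left(-10\right) = -300$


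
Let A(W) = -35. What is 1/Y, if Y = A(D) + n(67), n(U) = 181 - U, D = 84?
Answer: 1/79 ≈ 0.012658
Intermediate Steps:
Y = 79 (Y = -35 + (181 - 1*67) = -35 + (181 - 67) = -35 + 114 = 79)
1/Y = 1/79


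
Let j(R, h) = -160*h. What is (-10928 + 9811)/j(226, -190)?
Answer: -1117/30400 ≈ -0.036743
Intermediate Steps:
(-10928 + 9811)/j(226, -190) = (-10928 + 9811)/((-160*(-190))) = -1117/30400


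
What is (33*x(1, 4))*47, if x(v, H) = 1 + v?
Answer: 3102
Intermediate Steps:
(33*x(1, 4))*47 = (33*(1 + 1))*47 = (33*2)*47 = 66*47 = 3102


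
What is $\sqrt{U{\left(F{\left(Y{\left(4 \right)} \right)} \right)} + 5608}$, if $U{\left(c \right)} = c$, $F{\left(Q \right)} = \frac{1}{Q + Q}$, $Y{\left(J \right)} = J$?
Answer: $\frac{3 \sqrt{9970}}{4} \approx 74.887$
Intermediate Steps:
$F{\left(Q \right)} = \frac{1}{2 Q}$
$\sqrt{U{\left(F{\left(Y{\left(4 \right)} \right)} \right)} + 5608} = \sqrt{\frac{1}{2 \cdot 4} + 5608} = \sqrt{\frac{1}{2} \cdot \frac{1}{4} + 5608} = \sqrt{\frac{1}{8} + 5608} = \sqrt{\frac{44865}{8}} = \frac{3 \sqrt{9970}}{4}$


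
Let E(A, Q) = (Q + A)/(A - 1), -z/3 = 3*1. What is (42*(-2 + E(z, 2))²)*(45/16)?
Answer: 31941/160 ≈ 199.63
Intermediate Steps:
z = -9 ≈ -9.0000
E(A, Q) = (A + Q)/(-1 + A)
(42*(-2 + E(z, 2))²)*(45/16) = (42*(-2 + (-9 + 2)/(-1 - 9))²)*(45/16) = (42*(-2 - 7/(-10))²)*(45*(1/16)) = (42*(-2 - ⅒*(-7))²)*(45/16) = (42*(-2 + 7/10)²)*(45/16) = (42*(-13/10)²)*(45/16) = (42*(169/100))*(45/16) = (3549/50)*(45/16) = 31941/160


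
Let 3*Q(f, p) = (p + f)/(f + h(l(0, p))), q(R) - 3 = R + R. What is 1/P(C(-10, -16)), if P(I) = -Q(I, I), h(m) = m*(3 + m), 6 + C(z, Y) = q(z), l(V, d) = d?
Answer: 57/2 ≈ 28.500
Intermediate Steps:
q(R) = 3 + 2*R (q(R) = 3 + (R + R) = 3 + 2*R)
C(z, Y) = -3 + 2*z (C(z, Y) = -6 + (3 + 2*z) = -3 + 2*z)
Q(f, p) = (f + p)/(3*(f + p*(3 + p))) (Q(f, p) = ((p + f)/(f + p*(3 + p)))/3 = ((f + p)/(f + p*(3 + p)))/3 = (f + p)/(3*(f + p*(3 + p))))
P(I) = -2*I/(3*(I + I*(3 + I))) (P(I) = -(I + I)/(3*(I + I*(3 + I))) = -2*I/(3*(I + I*(3 + I))))
1/P(C(-10, -16)) = 1/(-2/(12 + 3*(-3 + 2*(-10)))) = 1/(-2/(12 + 3*(-3 - 20))) = 1/(-2/(12 + 3*(-23))) = 1/(-2/(12 - 69)) = 1/(-2/(-57)) = 1/(-2*(-1/57)) = 1/(2/57) = 57/2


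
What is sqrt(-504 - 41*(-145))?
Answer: sqrt(5441) ≈ 73.763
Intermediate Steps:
sqrt(-504 - 41*(-145)) = sqrt(-504 + 5945) = sqrt(5441)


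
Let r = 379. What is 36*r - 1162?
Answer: 12482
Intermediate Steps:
36*r - 1162 = 36*379 - 1162 = 13644 - 1162 = 12482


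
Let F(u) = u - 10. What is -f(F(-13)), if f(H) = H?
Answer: 23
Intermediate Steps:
F(u) = -10 + u
-f(F(-13)) = -(-10 - 13) = -1*(-23) = 23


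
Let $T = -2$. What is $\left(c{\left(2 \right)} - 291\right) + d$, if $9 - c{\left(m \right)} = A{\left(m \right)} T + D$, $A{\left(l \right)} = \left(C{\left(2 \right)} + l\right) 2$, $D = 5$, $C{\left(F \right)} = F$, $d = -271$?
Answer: $-542$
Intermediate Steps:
$A{\left(l \right)} = 4 + 2 l$ ($A{\left(l \right)} = \left(2 + l\right) 2 = 4 + 2 l$)
$c{\left(m \right)} = 12 + 4 m$ ($c{\left(m \right)} = 9 - \left(\left(4 + 2 m\right) \left(-2\right) + 5\right) = 9 - \left(\left(-8 - 4 m\right) + 5\right) = 9 - \left(-3 - 4 m\right) = 9 + \left(3 + 4 m\right) = 12 + 4 m$)
$\left(c{\left(2 \right)} - 291\right) + d = \left(\left(12 + 4 \cdot 2\right) - 291\right) - 271 = \left(\left(12 + 8\right) - 291\right) - 271 = \left(20 - 291\right) - 271 = -271 - 271 = -542$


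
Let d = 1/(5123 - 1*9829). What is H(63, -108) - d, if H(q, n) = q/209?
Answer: 296687/983554 ≈ 0.30165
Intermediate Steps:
H(q, n) = q/209 (H(q, n) = q*(1/209) = q/209)
d = -1/4706 (d = 1/(5123 - 9829) = 1/(-4706) = -1/4706 ≈ -0.00021249)
H(63, -108) - d = (1/209)*63 - 1*(-1/4706) = 63/209 + 1/4706 = 296687/983554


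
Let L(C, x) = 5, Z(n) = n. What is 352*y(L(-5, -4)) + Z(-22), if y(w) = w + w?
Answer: 3498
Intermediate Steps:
y(w) = 2*w
352*y(L(-5, -4)) + Z(-22) = 352*(2*5) - 22 = 352*10 - 22 = 3520 - 22 = 3498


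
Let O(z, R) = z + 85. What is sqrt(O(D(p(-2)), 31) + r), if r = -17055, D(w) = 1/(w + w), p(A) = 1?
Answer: 9*I*sqrt(838)/2 ≈ 130.27*I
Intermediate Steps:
D(w) = 1/(2*w)
O(z, R) = 85 + z
sqrt(O(D(p(-2)), 31) + r) = sqrt((85 + (1/2)/1) - 17055) = sqrt((85 + (1/2)*1) - 17055) = sqrt((85 + 1/2) - 17055) = sqrt(171/2 - 17055) = sqrt(-33939/2) = 9*I*sqrt(838)/2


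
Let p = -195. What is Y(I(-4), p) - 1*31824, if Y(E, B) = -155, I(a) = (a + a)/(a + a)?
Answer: -31979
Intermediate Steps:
I(a) = 1 (I(a) = (2*a)/((2*a)) = (2*a)*(1/(2*a)) = 1)
Y(I(-4), p) - 1*31824 = -155 - 1*31824 = -155 - 31824 = -31979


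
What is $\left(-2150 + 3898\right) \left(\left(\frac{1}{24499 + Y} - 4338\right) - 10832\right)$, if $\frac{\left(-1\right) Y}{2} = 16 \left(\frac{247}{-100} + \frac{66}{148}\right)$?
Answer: $- \frac{602509304600020}{22721487} \approx -2.6517 \cdot 10^{7}$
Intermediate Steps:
$Y = \frac{59912}{925}$ ($Y = - 2 \cdot 16 \left(\frac{247}{-100} + \frac{66}{148}\right) = - 2 \cdot 16 \left(247 \left(- \frac{1}{100}\right) + 66 \cdot \frac{1}{148}\right) = - 2 \cdot 16 \left(- \frac{247}{100} + \frac{33}{74}\right) = - 2 \cdot 16 \left(- \frac{7489}{3700}\right) = \left(-2\right) \left(- \frac{29956}{925}\right) = \frac{59912}{925} \approx 64.77$)
$\left(-2150 + 3898\right) \left(\left(\frac{1}{24499 + Y} - 4338\right) - 10832\right) = \left(-2150 + 3898\right) \left(\left(\frac{1}{24499 + \frac{59912}{925}} - 4338\right) - 10832\right) = 1748 \left(\left(\frac{1}{\frac{22721487}{925}} - 4338\right) - 10832\right) = 1748 \left(\left(\frac{925}{22721487} - 4338\right) - 10832\right) = 1748 \left(- \frac{98565809681}{22721487} - 10832\right) = 1748 \left(- \frac{344684956865}{22721487}\right) = - \frac{602509304600020}{22721487}$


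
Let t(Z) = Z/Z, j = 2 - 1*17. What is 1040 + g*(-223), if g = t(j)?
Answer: 817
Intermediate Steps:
j = -15 (j = 2 - 17 = -15)
t(Z) = 1
g = 1
1040 + g*(-223) = 1040 + 1*(-223) = 1040 - 223 = 817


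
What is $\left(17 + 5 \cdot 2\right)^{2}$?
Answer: $729$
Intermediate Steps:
$\left(17 + 5 \cdot 2\right)^{2} = \left(17 + 10\right)^{2} = 27^{2} = 729$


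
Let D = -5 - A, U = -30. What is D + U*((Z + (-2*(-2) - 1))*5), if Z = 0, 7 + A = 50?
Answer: -498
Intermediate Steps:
A = 43 (A = -7 + 50 = 43)
D = -48 (D = -5 - 1*43 = -5 - 43 = -48)
D + U*((Z + (-2*(-2) - 1))*5) = -48 - 30*(0 + (-2*(-2) - 1))*5 = -48 - 30*(0 + (4 - 1))*5 = -48 - 30*(0 + 3)*5 = -48 - 90*5 = -48 - 30*15 = -48 - 450 = -498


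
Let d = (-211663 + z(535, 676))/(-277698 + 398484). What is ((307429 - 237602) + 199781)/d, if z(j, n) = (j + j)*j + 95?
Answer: 132377528/1467 ≈ 90237.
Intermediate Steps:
z(j, n) = 95 + 2*j² (z(j, n) = (2*j)*j + 95 = 2*j² + 95 = 95 + 2*j²)
d = 1467/491 (d = (-211663 + (95 + 2*535²))/(-277698 + 398484) = (-211663 + (95 + 2*286225))/120786 = (-211663 + (95 + 572450))*(1/120786) = (-211663 + 572545)*(1/120786) = 360882*(1/120786) = 1467/491 ≈ 2.9878)
((307429 - 237602) + 199781)/d = ((307429 - 237602) + 199781)/(1467/491) = (69827 + 199781)*(491/1467) = 269608*(491/1467) = 132377528/1467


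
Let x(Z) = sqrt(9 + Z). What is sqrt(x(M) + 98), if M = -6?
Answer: sqrt(98 + sqrt(3)) ≈ 9.9866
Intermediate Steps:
sqrt(x(M) + 98) = sqrt(sqrt(9 - 6) + 98) = sqrt(sqrt(3) + 98) = sqrt(98 + sqrt(3))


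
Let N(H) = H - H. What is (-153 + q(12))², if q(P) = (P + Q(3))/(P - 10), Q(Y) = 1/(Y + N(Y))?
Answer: 776161/36 ≈ 21560.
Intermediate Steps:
N(H) = 0
Q(Y) = 1/Y (Q(Y) = 1/(Y + 0) = 1/Y)
q(P) = (⅓ + P)/(-10 + P) (q(P) = (P + 1/3)/(P - 10) = (P + ⅓)/(-10 + P) = (⅓ + P)/(-10 + P))
(-153 + q(12))² = (-153 + (⅓ + 12)/(-10 + 12))² = (-153 + (37/3)/2)² = (-153 + (½)*(37/3))² = (-153 + 37/6)² = (-881/6)² = 776161/36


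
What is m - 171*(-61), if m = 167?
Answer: 10598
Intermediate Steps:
m - 171*(-61) = 167 - 171*(-61) = 167 + 10431 = 10598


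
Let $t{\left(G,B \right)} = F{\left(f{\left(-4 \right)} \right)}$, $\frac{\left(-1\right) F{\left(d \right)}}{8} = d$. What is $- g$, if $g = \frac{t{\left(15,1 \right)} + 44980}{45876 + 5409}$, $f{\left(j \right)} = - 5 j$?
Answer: $- \frac{2988}{3419} \approx -0.87394$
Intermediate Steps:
$F{\left(d \right)} = - 8 d$
$t{\left(G,B \right)} = -160$ ($t{\left(G,B \right)} = - 8 \left(\left(-5\right) \left(-4\right)\right) = \left(-8\right) 20 = -160$)
$g = \frac{2988}{3419}$ ($g = \frac{-160 + 44980}{45876 + 5409} = \frac{44820}{51285} = 44820 \cdot \frac{1}{51285} = \frac{2988}{3419} \approx 0.87394$)
$- g = \left(-1\right) \frac{2988}{3419} = - \frac{2988}{3419}$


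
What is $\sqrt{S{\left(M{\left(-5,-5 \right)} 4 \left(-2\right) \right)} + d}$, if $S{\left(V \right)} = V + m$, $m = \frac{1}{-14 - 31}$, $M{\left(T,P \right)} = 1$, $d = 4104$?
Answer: $\frac{\sqrt{921595}}{15} \approx 64.0$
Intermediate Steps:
$m = - \frac{1}{45}$ ($m = \frac{1}{-45} = - \frac{1}{45} \approx -0.022222$)
$S{\left(V \right)} = - \frac{1}{45} + V$ ($S{\left(V \right)} = V - \frac{1}{45} = - \frac{1}{45} + V$)
$\sqrt{S{\left(M{\left(-5,-5 \right)} 4 \left(-2\right) \right)} + d} = \sqrt{\left(- \frac{1}{45} + 1 \cdot 4 \left(-2\right)\right) + 4104} = \sqrt{\left(- \frac{1}{45} + 4 \left(-2\right)\right) + 4104} = \sqrt{\left(- \frac{1}{45} - 8\right) + 4104} = \sqrt{- \frac{361}{45} + 4104} = \sqrt{\frac{184319}{45}} = \frac{\sqrt{921595}}{15}$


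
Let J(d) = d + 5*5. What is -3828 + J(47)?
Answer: -3756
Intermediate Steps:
J(d) = 25 + d (J(d) = d + 25 = 25 + d)
-3828 + J(47) = -3828 + (25 + 47) = -3828 + 72 = -3756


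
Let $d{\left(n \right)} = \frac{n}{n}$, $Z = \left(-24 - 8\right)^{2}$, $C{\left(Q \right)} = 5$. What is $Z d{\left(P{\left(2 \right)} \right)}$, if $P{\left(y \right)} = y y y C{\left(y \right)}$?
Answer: $1024$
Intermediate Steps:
$Z = 1024$ ($Z = \left(-32\right)^{2} = 1024$)
$P{\left(y \right)} = 5 y^{3}$ ($P{\left(y \right)} = y y y 5 = y y^{2} \cdot 5 = y 5 y^{2} = 5 y^{3}$)
$d{\left(n \right)} = 1$
$Z d{\left(P{\left(2 \right)} \right)} = 1024 \cdot 1 = 1024$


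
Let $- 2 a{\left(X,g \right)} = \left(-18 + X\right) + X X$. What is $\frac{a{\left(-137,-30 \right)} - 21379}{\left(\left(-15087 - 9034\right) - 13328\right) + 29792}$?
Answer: $\frac{30686}{7657} \approx 4.0076$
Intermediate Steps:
$a{\left(X,g \right)} = 9 - \frac{X}{2} - \frac{X^{2}}{2}$ ($a{\left(X,g \right)} = - \frac{\left(-18 + X\right) + X X}{2} = - \frac{\left(-18 + X\right) + X^{2}}{2} = - \frac{-18 + X + X^{2}}{2} = 9 - \frac{X}{2} - \frac{X^{2}}{2}$)
$\frac{a{\left(-137,-30 \right)} - 21379}{\left(\left(-15087 - 9034\right) - 13328\right) + 29792} = \frac{\left(9 - - \frac{137}{2} - \frac{\left(-137\right)^{2}}{2}\right) - 21379}{\left(\left(-15087 - 9034\right) - 13328\right) + 29792} = \frac{\left(9 + \frac{137}{2} - \frac{18769}{2}\right) - 21379}{\left(-24121 - 13328\right) + 29792} = \frac{\left(9 + \frac{137}{2} - \frac{18769}{2}\right) - 21379}{-37449 + 29792} = \frac{-9307 - 21379}{-7657} = \left(-30686\right) \left(- \frac{1}{7657}\right) = \frac{30686}{7657}$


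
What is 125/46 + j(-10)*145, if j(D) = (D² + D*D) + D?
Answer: 1267425/46 ≈ 27553.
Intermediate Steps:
j(D) = D + 2*D² (j(D) = (D² + D²) + D = 2*D² + D = D + 2*D²)
125/46 + j(-10)*145 = 125/46 - 10*(1 + 2*(-10))*145 = 125*(1/46) - 10*(1 - 20)*145 = 125/46 - 10*(-19)*145 = 125/46 + 190*145 = 125/46 + 27550 = 1267425/46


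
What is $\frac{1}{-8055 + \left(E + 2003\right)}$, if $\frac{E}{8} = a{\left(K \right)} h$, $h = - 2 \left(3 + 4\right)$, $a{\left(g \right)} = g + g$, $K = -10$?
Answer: $- \frac{1}{3812} \approx -0.00026233$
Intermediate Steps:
$a{\left(g \right)} = 2 g$
$h = -14$ ($h = \left(-2\right) 7 = -14$)
$E = 2240$ ($E = 8 \cdot 2 \left(-10\right) \left(-14\right) = 8 \left(\left(-20\right) \left(-14\right)\right) = 8 \cdot 280 = 2240$)
$\frac{1}{-8055 + \left(E + 2003\right)} = \frac{1}{-8055 + \left(2240 + 2003\right)} = \frac{1}{-8055 + 4243} = \frac{1}{-3812} = - \frac{1}{3812}$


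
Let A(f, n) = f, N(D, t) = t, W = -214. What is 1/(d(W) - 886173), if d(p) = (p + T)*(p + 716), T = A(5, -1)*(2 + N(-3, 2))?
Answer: -1/983561 ≈ -1.0167e-6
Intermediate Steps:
T = 20 (T = 5*(2 + 2) = 5*4 = 20)
d(p) = (20 + p)*(716 + p) (d(p) = (p + 20)*(p + 716) = (20 + p)*(716 + p))
1/(d(W) - 886173) = 1/((14320 + (-214)**2 + 736*(-214)) - 886173) = 1/((14320 + 45796 - 157504) - 886173) = 1/(-97388 - 886173) = 1/(-983561) = -1/983561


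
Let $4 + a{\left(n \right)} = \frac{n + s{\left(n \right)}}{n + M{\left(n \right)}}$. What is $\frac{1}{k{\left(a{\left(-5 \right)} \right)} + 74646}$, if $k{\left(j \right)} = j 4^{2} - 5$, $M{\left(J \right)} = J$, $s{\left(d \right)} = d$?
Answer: $\frac{1}{74593} \approx 1.3406 \cdot 10^{-5}$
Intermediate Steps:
$a{\left(n \right)} = -3$ ($a{\left(n \right)} = -4 + \frac{n + n}{n + n} = -4 + \frac{2 n}{2 n} = -4 + 2 n \frac{1}{2 n} = -4 + 1 = -3$)
$k{\left(j \right)} = -5 + 16 j$ ($k{\left(j \right)} = j 16 - 5 = 16 j - 5 = -5 + 16 j$)
$\frac{1}{k{\left(a{\left(-5 \right)} \right)} + 74646} = \frac{1}{\left(-5 + 16 \left(-3\right)\right) + 74646} = \frac{1}{\left(-5 - 48\right) + 74646} = \frac{1}{-53 + 74646} = \frac{1}{74593}$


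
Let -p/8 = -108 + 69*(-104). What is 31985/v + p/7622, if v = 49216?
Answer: 1555852211/187562176 ≈ 8.2951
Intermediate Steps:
p = 58272 (p = -8*(-108 + 69*(-104)) = -8*(-108 - 7176) = -8*(-7284) = 58272)
31985/v + p/7622 = 31985/49216 + 58272/7622 = 31985*(1/49216) + 58272*(1/7622) = 31985/49216 + 29136/3811 = 1555852211/187562176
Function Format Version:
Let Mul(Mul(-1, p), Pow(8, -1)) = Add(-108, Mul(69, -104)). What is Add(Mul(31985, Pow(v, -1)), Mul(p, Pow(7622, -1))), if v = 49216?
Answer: Rational(1555852211, 187562176) ≈ 8.2951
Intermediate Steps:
p = 58272 (p = Mul(-8, Add(-108, Mul(69, -104))) = Mul(-8, Add(-108, -7176)) = Mul(-8, -7284) = 58272)
Add(Mul(31985, Pow(v, -1)), Mul(p, Pow(7622, -1))) = Add(Mul(31985, Pow(49216, -1)), Mul(58272, Pow(7622, -1))) = Add(Mul(31985, Rational(1, 49216)), Mul(58272, Rational(1, 7622))) = Add(Rational(31985, 49216), Rational(29136, 3811)) = Rational(1555852211, 187562176)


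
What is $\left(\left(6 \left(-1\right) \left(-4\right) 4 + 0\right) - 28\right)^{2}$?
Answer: $4624$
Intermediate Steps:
$\left(\left(6 \left(-1\right) \left(-4\right) 4 + 0\right) - 28\right)^{2} = \left(\left(\left(-6\right) \left(-4\right) 4 + 0\right) - 28\right)^{2} = \left(\left(24 \cdot 4 + 0\right) - 28\right)^{2} = \left(\left(96 + 0\right) - 28\right)^{2} = \left(96 - 28\right)^{2} = 68^{2} = 4624$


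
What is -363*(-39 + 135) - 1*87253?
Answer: -122101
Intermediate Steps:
-363*(-39 + 135) - 1*87253 = -363*96 - 87253 = -34848 - 87253 = -122101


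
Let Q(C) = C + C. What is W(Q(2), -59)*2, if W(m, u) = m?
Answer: 8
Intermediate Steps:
Q(C) = 2*C
W(Q(2), -59)*2 = (2*2)*2 = 4*2 = 8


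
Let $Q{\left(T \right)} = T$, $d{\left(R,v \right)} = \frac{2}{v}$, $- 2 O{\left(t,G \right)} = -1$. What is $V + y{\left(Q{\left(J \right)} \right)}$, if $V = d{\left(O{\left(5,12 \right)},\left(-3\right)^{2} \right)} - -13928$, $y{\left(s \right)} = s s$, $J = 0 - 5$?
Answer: $\frac{125579}{9} \approx 13953.0$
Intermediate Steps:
$J = -5$ ($J = 0 - 5 = -5$)
$O{\left(t,G \right)} = \frac{1}{2}$ ($O{\left(t,G \right)} = \left(- \frac{1}{2}\right) \left(-1\right) = \frac{1}{2}$)
$y{\left(s \right)} = s^{2}$
$V = \frac{125354}{9}$ ($V = \frac{2}{\left(-3\right)^{2}} - -13928 = \frac{2}{9} + 13928 = \frac{125354}{9} \approx 13928.0$)
$V + y{\left(Q{\left(J \right)} \right)} = \frac{125354}{9} + \left(-5\right)^{2} = \frac{125354}{9} + 25 = \frac{125579}{9}$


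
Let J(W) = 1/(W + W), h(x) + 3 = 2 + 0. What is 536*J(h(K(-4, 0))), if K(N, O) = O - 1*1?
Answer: -268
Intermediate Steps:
K(N, O) = -1 + O (K(N, O) = O - 1 = -1 + O)
h(x) = -1 (h(x) = -3 + (2 + 0) = -3 + 2 = -1)
J(W) = 1/(2*W)
536*J(h(K(-4, 0))) = 536*((½)/(-1)) = 536*((½)*(-1)) = 536*(-½) = -268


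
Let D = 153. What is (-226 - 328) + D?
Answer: -401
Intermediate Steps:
(-226 - 328) + D = (-226 - 328) + 153 = -554 + 153 = -401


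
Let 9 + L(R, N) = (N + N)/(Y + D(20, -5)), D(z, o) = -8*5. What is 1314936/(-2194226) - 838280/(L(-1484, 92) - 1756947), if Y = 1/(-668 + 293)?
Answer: -883024436568442/7228923075121257 ≈ -0.12215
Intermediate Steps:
D(z, o) = -40
Y = -1/375 (Y = 1/(-375) = -1/375 ≈ -0.0026667)
L(R, N) = -9 - 750*N/15001 (L(R, N) = -9 + (N + N)/(-1/375 - 40) = -9 + (2*N)/(-15001/375) = -9 + (2*N)*(-375/15001) = -9 - 750*N/15001)
1314936/(-2194226) - 838280/(L(-1484, 92) - 1756947) = 1314936/(-2194226) - 838280/((-9 - 750/15001*92) - 1756947) = 1314936*(-1/2194226) - 838280/((-9 - 69000/15001) - 1756947) = -657468/1097113 - 838280/(-204009/15001 - 1756947) = -657468/1097113 - 838280/(-26356165956/15001) = -657468/1097113 - 838280*(-15001/26356165956) = -657468/1097113 + 3143759570/6589041489 = -883024436568442/7228923075121257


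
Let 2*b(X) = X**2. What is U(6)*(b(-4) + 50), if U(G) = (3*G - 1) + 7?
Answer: 1392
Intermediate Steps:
b(X) = X**2/2
U(G) = 6 + 3*G (U(G) = (-1 + 3*G) + 7 = 6 + 3*G)
U(6)*(b(-4) + 50) = (6 + 3*6)*((1/2)*(-4)**2 + 50) = (6 + 18)*((1/2)*16 + 50) = 24*(8 + 50) = 24*58 = 1392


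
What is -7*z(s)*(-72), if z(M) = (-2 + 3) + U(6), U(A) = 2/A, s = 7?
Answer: 672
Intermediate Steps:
z(M) = 4/3 (z(M) = (-2 + 3) + 2/6 = 1 + 2*(⅙) = 1 + ⅓ = 4/3)
-7*z(s)*(-72) = -7*4/3*(-72) = -28/3*(-72) = 672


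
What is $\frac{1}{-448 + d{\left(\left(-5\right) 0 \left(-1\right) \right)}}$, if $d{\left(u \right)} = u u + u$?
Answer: $- \frac{1}{448} \approx -0.0022321$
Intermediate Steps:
$d{\left(u \right)} = u + u^{2}$ ($d{\left(u \right)} = u^{2} + u = u + u^{2}$)
$\frac{1}{-448 + d{\left(\left(-5\right) 0 \left(-1\right) \right)}} = \frac{1}{-448 + \left(-5\right) 0 \left(-1\right) \left(1 + \left(-5\right) 0 \left(-1\right)\right)} = \frac{1}{-448 + 0 \left(-1\right) \left(1 + 0 \left(-1\right)\right)} = \frac{1}{-448 + 0 \left(1 + 0\right)} = \frac{1}{-448 + 0 \cdot 1} = \frac{1}{-448 + 0} = \frac{1}{-448} = - \frac{1}{448}$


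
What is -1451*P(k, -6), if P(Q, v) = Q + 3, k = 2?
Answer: -7255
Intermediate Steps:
P(Q, v) = 3 + Q
-1451*P(k, -6) = -1451*(3 + 2) = -1451*5 = -7255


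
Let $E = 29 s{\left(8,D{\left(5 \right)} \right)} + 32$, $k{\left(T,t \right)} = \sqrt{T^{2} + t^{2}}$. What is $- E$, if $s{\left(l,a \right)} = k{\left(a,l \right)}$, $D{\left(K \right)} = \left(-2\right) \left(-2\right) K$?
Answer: $-32 - 116 \sqrt{29} \approx -656.68$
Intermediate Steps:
$D{\left(K \right)} = 4 K$
$s{\left(l,a \right)} = \sqrt{a^{2} + l^{2}}$
$E = 32 + 116 \sqrt{29}$ ($E = 29 \sqrt{\left(4 \cdot 5\right)^{2} + 8^{2}} + 32 = 29 \sqrt{20^{2} + 64} + 32 = 29 \sqrt{400 + 64} + 32 = 29 \sqrt{464} + 32 = 29 \cdot 4 \sqrt{29} + 32 = 116 \sqrt{29} + 32 = 32 + 116 \sqrt{29} \approx 656.68$)
$- E = - (32 + 116 \sqrt{29}) = -32 - 116 \sqrt{29}$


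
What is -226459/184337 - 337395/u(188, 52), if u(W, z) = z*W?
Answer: -64408245299/1802078512 ≈ -35.741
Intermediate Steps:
u(W, z) = W*z
-226459/184337 - 337395/u(188, 52) = -226459/184337 - 337395/(188*52) = -226459*1/184337 - 337395/9776 = -226459/184337 - 337395*1/9776 = -226459/184337 - 337395/9776 = -64408245299/1802078512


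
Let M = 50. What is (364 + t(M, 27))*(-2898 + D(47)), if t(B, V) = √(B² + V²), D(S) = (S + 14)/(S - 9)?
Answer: -20031466/19 - 110063*√3229/38 ≈ -1.2189e+6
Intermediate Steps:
D(S) = (14 + S)/(-9 + S)
(364 + t(M, 27))*(-2898 + D(47)) = (364 + √(50² + 27²))*(-2898 + (14 + 47)/(-9 + 47)) = (364 + √(2500 + 729))*(-2898 + 61/38) = (364 + √3229)*(-2898 + (1/38)*61) = (364 + √3229)*(-2898 + 61/38) = (364 + √3229)*(-110063/38) = -20031466/19 - 110063*√3229/38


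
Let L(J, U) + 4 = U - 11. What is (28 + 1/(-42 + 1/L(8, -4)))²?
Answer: 499656609/638401 ≈ 782.67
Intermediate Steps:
L(J, U) = -15 + U (L(J, U) = -4 + (U - 11) = -4 + (-11 + U) = -15 + U)
(28 + 1/(-42 + 1/L(8, -4)))² = (28 + 1/(-42 + 1/(-15 - 4)))² = (28 + 1/(-42 + 1/(-19)))² = (28 + 1/(-42 - 1/19))² = (28 + 1/(-799/19))² = (28 - 19/799)² = (22353/799)² = 499656609/638401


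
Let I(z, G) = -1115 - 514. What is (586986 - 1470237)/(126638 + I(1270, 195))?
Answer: -883251/125009 ≈ -7.0655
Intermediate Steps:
I(z, G) = -1629
(586986 - 1470237)/(126638 + I(1270, 195)) = (586986 - 1470237)/(126638 - 1629) = -883251/125009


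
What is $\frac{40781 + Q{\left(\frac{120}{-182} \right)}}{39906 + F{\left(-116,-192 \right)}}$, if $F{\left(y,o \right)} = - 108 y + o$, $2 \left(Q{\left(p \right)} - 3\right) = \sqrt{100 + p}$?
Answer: $\frac{20392}{26121} + \frac{\sqrt{51415}}{2377011} \approx 0.78077$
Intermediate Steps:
$Q{\left(p \right)} = 3 + \frac{\sqrt{100 + p}}{2}$
$F{\left(y,o \right)} = o - 108 y$
$\frac{40781 + Q{\left(\frac{120}{-182} \right)}}{39906 + F{\left(-116,-192 \right)}} = \frac{40781 + \left(3 + \frac{\sqrt{100 + \frac{120}{-182}}}{2}\right)}{39906 - -12336} = \frac{40781 + \left(3 + \frac{\sqrt{100 + 120 \left(- \frac{1}{182}\right)}}{2}\right)}{39906 + \left(-192 + 12528\right)} = \frac{40781 + \left(3 + \frac{\sqrt{100 - \frac{60}{91}}}{2}\right)}{39906 + 12336} = \frac{40781 + \left(3 + \frac{\sqrt{\frac{9040}{91}}}{2}\right)}{52242} = \left(40781 + \left(3 + \frac{\frac{4}{91} \sqrt{51415}}{2}\right)\right) \frac{1}{52242} = \left(40781 + \left(3 + \frac{2 \sqrt{51415}}{91}\right)\right) \frac{1}{52242} = \left(40784 + \frac{2 \sqrt{51415}}{91}\right) \frac{1}{52242} = \frac{20392}{26121} + \frac{\sqrt{51415}}{2377011}$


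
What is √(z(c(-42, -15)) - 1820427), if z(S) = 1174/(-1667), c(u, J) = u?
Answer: I*√5058766522661/1667 ≈ 1349.2*I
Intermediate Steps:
z(S) = -1174/1667 (z(S) = 1174*(-1/1667) = -1174/1667)
√(z(c(-42, -15)) - 1820427) = √(-1174/1667 - 1820427) = √(-3034652983/1667) = I*√5058766522661/1667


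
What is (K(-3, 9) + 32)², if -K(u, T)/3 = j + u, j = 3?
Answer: 1024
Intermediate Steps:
K(u, T) = -9 - 3*u (K(u, T) = -3*(3 + u) = -9 - 3*u)
(K(-3, 9) + 32)² = ((-9 - 3*(-3)) + 32)² = ((-9 + 9) + 32)² = (0 + 32)² = 32² = 1024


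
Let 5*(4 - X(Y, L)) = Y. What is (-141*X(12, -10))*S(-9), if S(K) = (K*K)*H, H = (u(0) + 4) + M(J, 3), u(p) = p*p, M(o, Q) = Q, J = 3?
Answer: -639576/5 ≈ -1.2792e+5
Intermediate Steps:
X(Y, L) = 4 - Y/5
u(p) = p²
H = 7 (H = (0² + 4) + 3 = (0 + 4) + 3 = 4 + 3 = 7)
S(K) = 7*K² (S(K) = (K*K)*7 = K²*7 = 7*K²)
(-141*X(12, -10))*S(-9) = (-141*(4 - ⅕*12))*(7*(-9)²) = (-141*(4 - 12/5))*(7*81) = -141*8/5*567 = -1128/5*567 = -639576/5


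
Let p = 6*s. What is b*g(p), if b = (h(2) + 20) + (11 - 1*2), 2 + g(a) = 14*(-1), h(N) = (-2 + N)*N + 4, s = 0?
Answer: -528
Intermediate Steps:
h(N) = 4 + N*(-2 + N) (h(N) = N*(-2 + N) + 4 = 4 + N*(-2 + N))
p = 0 (p = 6*0 = 0)
g(a) = -16 (g(a) = -2 + 14*(-1) = -2 - 14 = -16)
b = 33 (b = ((4 + 2² - 2*2) + 20) + (11 - 1*2) = ((4 + 4 - 4) + 20) + (11 - 2) = (4 + 20) + 9 = 24 + 9 = 33)
b*g(p) = 33*(-16) = -528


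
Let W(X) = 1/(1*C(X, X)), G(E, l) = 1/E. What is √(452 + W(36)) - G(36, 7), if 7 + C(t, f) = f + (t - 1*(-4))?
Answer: -1/36 + √2152041/69 ≈ 21.233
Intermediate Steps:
C(t, f) = -3 + f + t (C(t, f) = -7 + (f + (t - 1*(-4))) = -7 + (f + (t + 4)) = -7 + (f + (4 + t)) = -7 + (4 + f + t) = -3 + f + t)
W(X) = 1/(-3 + 2*X) (W(X) = 1/(1*(-3 + X + X)) = 1/(-3 + 2*X))
√(452 + W(36)) - G(36, 7) = √(452 + 1/(-3 + 2*36)) - 1/36 = √(452 + 1/(-3 + 72)) - 1*1/36 = √(452 + 1/69) - 1/36 = √(31189/69) - 1/36 = √2152041/69 - 1/36 = -1/36 + √2152041/69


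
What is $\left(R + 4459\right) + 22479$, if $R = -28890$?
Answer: $-1952$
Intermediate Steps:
$\left(R + 4459\right) + 22479 = \left(-28890 + 4459\right) + 22479 = -24431 + 22479 = -1952$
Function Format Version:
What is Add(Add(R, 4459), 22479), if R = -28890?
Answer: -1952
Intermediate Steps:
Add(Add(R, 4459), 22479) = Add(Add(-28890, 4459), 22479) = Add(-24431, 22479) = -1952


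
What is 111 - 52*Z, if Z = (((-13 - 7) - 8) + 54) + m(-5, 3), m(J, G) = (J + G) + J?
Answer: -877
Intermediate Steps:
m(J, G) = G + 2*J (m(J, G) = (G + J) + J = G + 2*J)
Z = 19 (Z = (((-13 - 7) - 8) + 54) + (3 + 2*(-5)) = ((-20 - 8) + 54) + (3 - 10) = (-28 + 54) - 7 = 26 - 7 = 19)
111 - 52*Z = 111 - 52*19 = 111 - 988 = -877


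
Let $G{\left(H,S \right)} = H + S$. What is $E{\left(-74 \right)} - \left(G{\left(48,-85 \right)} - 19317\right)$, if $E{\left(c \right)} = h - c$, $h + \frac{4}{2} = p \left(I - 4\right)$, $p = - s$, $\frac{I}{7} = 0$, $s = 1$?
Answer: $19430$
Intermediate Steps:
$I = 0$ ($I = 7 \cdot 0 = 0$)
$p = -1$ ($p = \left(-1\right) 1 = -1$)
$h = 2$ ($h = -2 - \left(0 - 4\right) = -2 - -4 = -2 + 4 = 2$)
$E{\left(c \right)} = 2 - c$
$E{\left(-74 \right)} - \left(G{\left(48,-85 \right)} - 19317\right) = \left(2 - -74\right) - \left(\left(48 - 85\right) - 19317\right) = \left(2 + 74\right) - \left(-37 - 19317\right) = 76 - -19354 = 76 + 19354 = 19430$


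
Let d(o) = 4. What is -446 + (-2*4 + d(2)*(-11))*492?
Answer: -26030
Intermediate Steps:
-446 + (-2*4 + d(2)*(-11))*492 = -446 + (-2*4 + 4*(-11))*492 = -446 + (-8 - 44)*492 = -446 - 52*492 = -446 - 25584 = -26030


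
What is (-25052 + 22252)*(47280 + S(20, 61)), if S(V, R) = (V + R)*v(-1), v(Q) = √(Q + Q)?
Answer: -132384000 - 226800*I*√2 ≈ -1.3238e+8 - 3.2074e+5*I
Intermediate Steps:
v(Q) = √2*√Q (v(Q) = √(2*Q) = √2*√Q)
S(V, R) = I*√2*(R + V) (S(V, R) = (V + R)*(√2*√(-1)) = (R + V)*(√2*I) = (R + V)*(I*√2) = I*√2*(R + V))
(-25052 + 22252)*(47280 + S(20, 61)) = (-25052 + 22252)*(47280 + I*√2*(61 + 20)) = -2800*(47280 + I*√2*81) = -2800*(47280 + 81*I*√2) = -132384000 - 226800*I*√2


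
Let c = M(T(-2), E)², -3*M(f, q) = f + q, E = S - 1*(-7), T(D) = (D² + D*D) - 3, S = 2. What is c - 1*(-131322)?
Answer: 1182094/9 ≈ 1.3134e+5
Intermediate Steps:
T(D) = -3 + 2*D² (T(D) = (D² + D²) - 3 = 2*D² - 3 = -3 + 2*D²)
E = 9 (E = 2 - 1*(-7) = 2 + 7 = 9)
M(f, q) = -f/3 - q/3 (M(f, q) = -(f + q)/3 = -f/3 - q/3)
c = 196/9 (c = (-(-3 + 2*(-2)²)/3 - ⅓*9)² = (-(-3 + 2*4)/3 - 3)² = (-(-3 + 8)/3 - 3)² = (-⅓*5 - 3)² = (-5/3 - 3)² = (-14/3)² = 196/9 ≈ 21.778)
c - 1*(-131322) = 196/9 - 1*(-131322) = 196/9 + 131322 = 1182094/9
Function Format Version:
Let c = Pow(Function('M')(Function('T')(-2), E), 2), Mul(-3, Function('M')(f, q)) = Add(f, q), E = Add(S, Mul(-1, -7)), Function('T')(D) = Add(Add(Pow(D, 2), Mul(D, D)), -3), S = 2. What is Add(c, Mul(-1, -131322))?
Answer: Rational(1182094, 9) ≈ 1.3134e+5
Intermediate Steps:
Function('T')(D) = Add(-3, Mul(2, Pow(D, 2))) (Function('T')(D) = Add(Add(Pow(D, 2), Pow(D, 2)), -3) = Add(Mul(2, Pow(D, 2)), -3) = Add(-3, Mul(2, Pow(D, 2))))
E = 9 (E = Add(2, Mul(-1, -7)) = Add(2, 7) = 9)
Function('M')(f, q) = Add(Mul(Rational(-1, 3), f), Mul(Rational(-1, 3), q)) (Function('M')(f, q) = Mul(Rational(-1, 3), Add(f, q)) = Add(Mul(Rational(-1, 3), f), Mul(Rational(-1, 3), q)))
c = Rational(196, 9) (c = Pow(Add(Mul(Rational(-1, 3), Add(-3, Mul(2, Pow(-2, 2)))), Mul(Rational(-1, 3), 9)), 2) = Pow(Add(Mul(Rational(-1, 3), Add(-3, Mul(2, 4))), -3), 2) = Pow(Add(Mul(Rational(-1, 3), Add(-3, 8)), -3), 2) = Pow(Add(Mul(Rational(-1, 3), 5), -3), 2) = Pow(Add(Rational(-5, 3), -3), 2) = Pow(Rational(-14, 3), 2) = Rational(196, 9) ≈ 21.778)
Add(c, Mul(-1, -131322)) = Add(Rational(196, 9), Mul(-1, -131322)) = Add(Rational(196, 9), 131322) = Rational(1182094, 9)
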